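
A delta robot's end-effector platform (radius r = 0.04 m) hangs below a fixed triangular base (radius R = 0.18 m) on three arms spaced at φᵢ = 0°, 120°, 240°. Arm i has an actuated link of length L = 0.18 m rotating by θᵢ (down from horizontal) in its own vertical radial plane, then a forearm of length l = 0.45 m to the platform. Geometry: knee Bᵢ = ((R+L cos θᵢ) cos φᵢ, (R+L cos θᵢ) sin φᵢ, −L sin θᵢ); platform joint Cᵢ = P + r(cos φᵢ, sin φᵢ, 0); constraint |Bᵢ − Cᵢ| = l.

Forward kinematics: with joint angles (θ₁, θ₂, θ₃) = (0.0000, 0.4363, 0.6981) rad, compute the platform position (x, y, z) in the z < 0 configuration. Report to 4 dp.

(0.0890, 0.0395, -0.3841)

S1 = (0.3200·cos0.0°, 0.3200·sin0.0°, 0.0000) = (0.3200, 0.0000, 0.0000)
φ2=120.0°: virtual centre (-0.1516, 0.2625, -0.0761), radius l
S3 = (0.2779·cos240.0°, 0.2779·sin240.0°, -0.1157) = (-0.1389, -0.2407, -0.1157)
eliminate P² terms by subtracting sphere 1 from 2 and 3
[-0.9431 0.5251 -0.1521]·P = -0.0047;  [-0.9179 -0.4813 -0.2314]·P = -0.0118
det = 0.9359;  x = 0.0090+-0.2081z,  y = 0.0073+-0.0840z
quadratic in z: (1.0503)z²+(0.1282)z+(-0.1058)=0, √Δ=0.6788 → z ∈ {-0.3841, 0.2621}; z = -0.3841 (taking z<0)
x = 0.0890, y = 0.0395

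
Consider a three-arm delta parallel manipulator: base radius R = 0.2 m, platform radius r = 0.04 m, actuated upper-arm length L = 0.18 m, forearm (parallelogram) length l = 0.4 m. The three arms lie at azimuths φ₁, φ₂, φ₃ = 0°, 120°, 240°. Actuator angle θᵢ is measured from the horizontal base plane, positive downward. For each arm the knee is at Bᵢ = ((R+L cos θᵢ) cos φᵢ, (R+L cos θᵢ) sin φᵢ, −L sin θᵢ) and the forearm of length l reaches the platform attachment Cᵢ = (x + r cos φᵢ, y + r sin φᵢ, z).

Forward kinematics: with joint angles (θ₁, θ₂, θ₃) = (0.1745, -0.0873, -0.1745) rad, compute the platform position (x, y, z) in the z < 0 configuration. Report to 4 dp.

O1 = (0.3373·cos0.0°, 0.3373·sin0.0°, -0.0313) = (0.3373, 0.0000, -0.0313)
arm 2 at φ=120.0°: ρ2 = 0.3393;  O2 = (-0.1697, 0.2939, 0.0157)
arm 3 at φ=240.0°: ρ3 = 0.3373;  O3 = (-0.1686, -0.2921, 0.0313)
|O₂|²−|O₁|² = 0.0007;  |O₃|²−|O₁|² = 0.0000
[-1.0138 0.5877 0.0939]·P = 0.0007;  [-1.0118 -0.5842 0.1250]·P = 0.0000
Cramer: x(z) = -0.0003+0.1081z;  y(z) = 0.0006+0.0267z
quadratic in z: (1.0124)z²+(-0.0105)z+(-0.0451)=0, √Δ=0.4273 → z ∈ {-0.2059, 0.2162}; z = -0.2059 (taking z<0)
x = -0.0226, y = -0.0049

(-0.0226, -0.0049, -0.2059)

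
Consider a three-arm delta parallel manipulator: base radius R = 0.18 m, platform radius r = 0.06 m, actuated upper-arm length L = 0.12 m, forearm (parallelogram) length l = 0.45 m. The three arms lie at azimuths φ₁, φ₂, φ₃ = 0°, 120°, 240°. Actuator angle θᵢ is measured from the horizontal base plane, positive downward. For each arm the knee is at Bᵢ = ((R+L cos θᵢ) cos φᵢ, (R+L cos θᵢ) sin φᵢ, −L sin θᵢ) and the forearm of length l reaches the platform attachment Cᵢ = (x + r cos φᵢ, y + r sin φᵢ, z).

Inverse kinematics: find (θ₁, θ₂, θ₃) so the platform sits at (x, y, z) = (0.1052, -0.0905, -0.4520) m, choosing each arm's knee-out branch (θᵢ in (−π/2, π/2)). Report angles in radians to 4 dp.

θ₁ = 0.2615, θ₂ = 1.2213, θ₃ = 0.6106

arm 1 (φ=0.0°): x'=0.1052, y'=-0.0905
  e−x'=0.0148;  (l²−L²−(e−x')²−y'²−z²)/2L = -0.1026
  θ1 = atan2(B,A) + arccos(C/0.4522) = 0.2615
rotate P by −φ2: (-0.1310, -0.0459, -0.4520)
  A=0.2510, B=-0.4520, C=(l²−L²−A²−y'²−z²)/(2L)=-0.3387
  √(A²+B²)=0.5170;  θ2 = -1.0639+2.2852 ≈ 1.2213
rotate P by −φ3: (0.0258, 0.1364, -0.4520)
  e−x'=0.0942;  (l²−L²−(e−x')²−y'²−z²)/2L = -0.1820
  γ=atan2(-0.4520,0.0942)=-1.3653;  ψ=arccos(-0.3941)=1.9759;  θ3=γ+ψ≈0.6106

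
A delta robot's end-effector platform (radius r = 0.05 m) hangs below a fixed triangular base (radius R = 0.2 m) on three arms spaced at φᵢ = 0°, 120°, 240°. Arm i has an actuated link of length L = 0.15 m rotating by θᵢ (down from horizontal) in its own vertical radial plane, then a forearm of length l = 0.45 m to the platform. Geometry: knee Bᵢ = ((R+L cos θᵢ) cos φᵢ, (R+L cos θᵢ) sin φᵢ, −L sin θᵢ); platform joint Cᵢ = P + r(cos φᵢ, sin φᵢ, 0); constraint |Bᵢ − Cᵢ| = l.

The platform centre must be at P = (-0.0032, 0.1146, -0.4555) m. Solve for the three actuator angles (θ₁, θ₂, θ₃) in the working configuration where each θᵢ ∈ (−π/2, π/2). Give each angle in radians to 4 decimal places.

arm 1 (φ=0.0°): x'=-0.0032, y'=0.1146
  e−x'=0.1532;  (l²−L²−(e−x')²−y'²−z²)/2L = -0.2136
  γ=atan2(-0.4555,0.1532)=-1.2463;  ψ=arccos(-0.4445)=2.0314;  θ1=γ+ψ≈0.7851
arm 2 (φ=120.0°): x'=0.1008, y'=-0.0545
  A cos θ + B sin θ = C:  0.0492·cos θ + -0.4555·sin θ = -0.1096
  √(A²+B²)=0.4581;  θ2 = -1.4633+1.8123 ≈ 0.3490
arm 3 (φ=240.0°): x'=-0.0976, y'=-0.0601
  A cos θ + B sin θ = C:  0.2476·cos θ + -0.4555·sin θ = -0.3081
  γ=atan2(-0.4555,0.2476)=-1.0728;  ψ=arccos(-0.5942)=2.2070;  θ3=γ+ψ≈1.1342

θ₁ = 0.7851, θ₂ = 0.3490, θ₃ = 1.1342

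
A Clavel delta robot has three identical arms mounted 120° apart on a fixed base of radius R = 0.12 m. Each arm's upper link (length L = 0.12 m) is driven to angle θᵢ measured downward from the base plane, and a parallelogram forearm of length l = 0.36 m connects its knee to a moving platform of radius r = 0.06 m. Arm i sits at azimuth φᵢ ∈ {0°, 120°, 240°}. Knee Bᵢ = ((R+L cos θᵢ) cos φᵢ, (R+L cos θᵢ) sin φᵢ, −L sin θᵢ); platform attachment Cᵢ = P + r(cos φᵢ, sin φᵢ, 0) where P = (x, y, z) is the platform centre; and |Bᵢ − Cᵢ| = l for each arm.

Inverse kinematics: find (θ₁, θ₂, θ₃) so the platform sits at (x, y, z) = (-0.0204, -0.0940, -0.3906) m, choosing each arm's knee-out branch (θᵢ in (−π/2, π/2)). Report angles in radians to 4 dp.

φ1=0.0° → target in arm frame (-0.0204, -0.0940)
  e−x'=0.0804;  (l²−L²−(e−x')²−y'²−z²)/2L = -0.2195
  θ1 = atan2(B,A) + arccos(C/0.3988) = 0.7857
arm 2 (φ=120.0°): x'=-0.0712, y'=0.0647
  A=0.1312, B=-0.3906, C=(l²−L²−A²−y'²−z²)/(2L)=-0.2449
  γ=atan2(-0.3906,0.1312)=-1.2467;  ψ=arccos(-0.5942)=2.2071;  θ2=γ+ψ≈0.9604
arm 3 (φ=240.0°): x'=0.0916, y'=0.0293
  e−x'=-0.0316;  (l²−L²−(e−x')²−y'²−z²)/2L = -0.1634
  θ3 = atan2(B,A) + arccos(C/0.3919) = 0.3495

θ₁ = 0.7857, θ₂ = 0.9604, θ₃ = 0.3495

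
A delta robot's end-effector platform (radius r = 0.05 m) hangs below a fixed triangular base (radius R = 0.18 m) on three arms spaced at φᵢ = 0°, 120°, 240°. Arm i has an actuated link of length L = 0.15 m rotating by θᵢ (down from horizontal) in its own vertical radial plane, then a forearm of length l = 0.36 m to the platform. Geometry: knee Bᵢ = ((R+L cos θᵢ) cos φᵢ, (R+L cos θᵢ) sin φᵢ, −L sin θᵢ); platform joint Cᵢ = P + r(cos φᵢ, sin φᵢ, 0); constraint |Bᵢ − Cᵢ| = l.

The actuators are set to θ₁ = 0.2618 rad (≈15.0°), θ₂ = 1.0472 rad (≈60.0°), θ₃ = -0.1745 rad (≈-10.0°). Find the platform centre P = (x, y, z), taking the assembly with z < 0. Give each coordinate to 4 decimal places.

(0.0300, -0.1262, -0.2706)

O1 = (0.2749·cos0.0°, 0.2749·sin0.0°, -0.0388) = (0.2749, 0.0000, -0.0388)
O2 = (0.2050·cos120.0°, 0.2050·sin120.0°, -0.1299) = (-0.1025, 0.1775, -0.1299)
O3 = (0.2777·cos240.0°, 0.2777·sin240.0°, 0.0260) = (-0.1389, -0.2405, 0.0260)
eliminate P² terms by subtracting sphere 1 from 2 and 3
plane₁₂: -0.7548x+0.3551y+-0.1822z = -0.0182
det = 0.6569;  x = 0.0129+-0.0633z,  y = -0.0237+0.3785z
sphere 1 gives Az²+Bz+C=0 with A=1.1473, B=0.0928, C=-0.0589;  B²−4AC=0.2789;  roots -0.2706, 0.1897;  negative root z = -0.2706
x = 0.0300, y = -0.1262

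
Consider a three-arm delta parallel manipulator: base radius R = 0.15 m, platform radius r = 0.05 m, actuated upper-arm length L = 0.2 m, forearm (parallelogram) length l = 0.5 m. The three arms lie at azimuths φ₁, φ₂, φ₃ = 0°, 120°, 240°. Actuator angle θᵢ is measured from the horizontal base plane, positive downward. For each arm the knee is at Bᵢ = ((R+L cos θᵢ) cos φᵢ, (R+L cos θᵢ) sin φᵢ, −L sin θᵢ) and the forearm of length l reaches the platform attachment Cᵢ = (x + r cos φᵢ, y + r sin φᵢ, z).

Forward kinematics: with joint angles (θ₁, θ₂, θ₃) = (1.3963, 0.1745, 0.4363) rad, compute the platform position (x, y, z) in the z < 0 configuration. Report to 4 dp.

arm 1 at φ=0.0°: (R−r)+L cos θ1 = 0.1347;  centre 1 = (0.1347, 0.0000, -0.1970)
arm 2 at φ=120.0°: (R−r)+L cos θ2 = 0.2970;  centre 2 = (-0.1485, 0.2572, -0.0347)
arm 3 at φ=240.0°: (R−r)+L cos θ3 = 0.2813;  centre 3 = (-0.1406, -0.2436, -0.0845)
|centre ₂|²−|centre ₁|² = 0.0324;  |centre ₃|²−|centre ₁|² = 0.0293
plane₁₂: -0.5664x+0.5144y+0.3245z = 0.0324
Cramer: x(z) = -0.0552+0.4895z;  y(z) = 0.0023-0.0918z
sphere 1 gives Az²+Bz+C=0 with A=1.2481, B=0.2075, C=-0.1751;  B²−4AC=0.9173;  roots -0.4668, 0.3006;  negative root z = -0.4668
x = -0.2838, y = 0.0451

(-0.2838, 0.0451, -0.4668)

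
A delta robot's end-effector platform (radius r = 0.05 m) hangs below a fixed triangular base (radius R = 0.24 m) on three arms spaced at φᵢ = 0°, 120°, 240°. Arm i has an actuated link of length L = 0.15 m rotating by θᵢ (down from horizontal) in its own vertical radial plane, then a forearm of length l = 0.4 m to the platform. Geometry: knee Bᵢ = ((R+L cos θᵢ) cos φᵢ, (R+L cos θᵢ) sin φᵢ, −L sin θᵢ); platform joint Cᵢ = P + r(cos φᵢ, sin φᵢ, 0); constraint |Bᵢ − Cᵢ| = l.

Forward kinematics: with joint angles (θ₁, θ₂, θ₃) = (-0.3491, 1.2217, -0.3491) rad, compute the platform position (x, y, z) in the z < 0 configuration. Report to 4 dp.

(0.0746, -0.1293, -0.2272)

φ1=0.0°: virtual centre (0.3310, 0.0000, 0.0513), radius l
φ2=120.0°: virtual centre (-0.1207, 0.2090, -0.1410), radius l
arm 3 at φ=240.0°: e+L cos θ3 = 0.3310;  S3 = (-0.1655, -0.2866, 0.0513)
|S₂|²−|S₁|² = -0.0341;  |S₃|²−|S₁|² = 0.0000
plane₁₂: -0.9032x+0.4180y+-0.3845z = -0.0341
det = 0.9327;  x = 0.0209+-0.2363z,  y = -0.0363+0.4093z
into |P−S₁|² = l²: 1.2234z² + 0.0142z + -0.0599 = 0;  Δ = 0.2935;  z = -0.2272 or 0.2156 → z<0 root = -0.2272
x = 0.0746, y = -0.1293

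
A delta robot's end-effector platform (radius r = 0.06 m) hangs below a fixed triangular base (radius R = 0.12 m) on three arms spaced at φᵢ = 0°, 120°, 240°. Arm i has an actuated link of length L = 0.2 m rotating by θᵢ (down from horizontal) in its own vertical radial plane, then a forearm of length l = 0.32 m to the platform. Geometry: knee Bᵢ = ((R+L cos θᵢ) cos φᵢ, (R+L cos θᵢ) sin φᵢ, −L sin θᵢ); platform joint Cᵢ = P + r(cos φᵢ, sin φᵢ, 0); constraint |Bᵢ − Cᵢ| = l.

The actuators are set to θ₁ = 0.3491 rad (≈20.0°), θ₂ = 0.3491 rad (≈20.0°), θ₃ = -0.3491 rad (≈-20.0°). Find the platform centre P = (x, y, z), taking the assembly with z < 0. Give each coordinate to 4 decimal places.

S1 = (0.2479·cos0.0°, 0.2479·sin0.0°, -0.0684) = (0.2479, 0.0000, -0.0684)
arm 2 at φ=120.0°: (R−r)+L cos θ2 = 0.2479;  S2 = (-0.1240, 0.2147, -0.0684)
φ3=240.0°: virtual centre (-0.1240, -0.2147, 0.0684), radius l
subtract pairs → two planes through P
linear system: -0.7438x+0.4294y = 0.0000−0.0000z; -0.7438x+-0.4294y = 0.0000−0.2736z
Cramer: x(z) = 0.0000+0.1839z;  y(z) = 0.0000+0.3186z
quadratic in z: (1.1353)z²+(0.0456)z+(-0.0362)=0, √Δ=0.4083 → z ∈ {-0.1999, 0.1597}; z = -0.1999 (taking z<0)
x = -0.0368, y = -0.0637

(-0.0368, -0.0637, -0.1999)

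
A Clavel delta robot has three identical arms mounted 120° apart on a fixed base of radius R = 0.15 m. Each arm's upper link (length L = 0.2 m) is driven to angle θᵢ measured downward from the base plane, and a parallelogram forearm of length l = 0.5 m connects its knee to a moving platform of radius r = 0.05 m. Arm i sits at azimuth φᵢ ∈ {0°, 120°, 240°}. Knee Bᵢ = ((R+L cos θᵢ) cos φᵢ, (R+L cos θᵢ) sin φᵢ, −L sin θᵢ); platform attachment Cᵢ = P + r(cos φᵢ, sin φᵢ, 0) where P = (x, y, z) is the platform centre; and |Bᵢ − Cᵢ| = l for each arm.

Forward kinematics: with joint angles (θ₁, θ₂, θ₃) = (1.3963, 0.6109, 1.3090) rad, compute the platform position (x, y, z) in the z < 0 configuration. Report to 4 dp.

φ1=0.0°: virtual centre (0.1347, 0.0000, -0.1970), radius l
O2 = (0.2638·cos120.0°, 0.2638·sin120.0°, -0.1147) = (-0.1319, 0.2285, -0.1147)
O3 = (0.1518·cos240.0°, 0.1518·sin240.0°, -0.1932) = (-0.0759, -0.1314, -0.1932)
subtract pairs → two planes through P
plane₁₂: -0.5333x+0.4570y+0.1645z = 0.0258
Cramer: x(z) = -0.0251+0.1404z;  y(z) = 0.0272-0.1962z
sphere 1 gives Az²+Bz+C=0 with A=1.0582, B=0.3384, C=-0.1849;  B²−4AC=0.8972;  roots -0.6075, 0.2877;  negative root z = -0.6075
x = -0.1103, y = 0.1464

(-0.1103, 0.1464, -0.6075)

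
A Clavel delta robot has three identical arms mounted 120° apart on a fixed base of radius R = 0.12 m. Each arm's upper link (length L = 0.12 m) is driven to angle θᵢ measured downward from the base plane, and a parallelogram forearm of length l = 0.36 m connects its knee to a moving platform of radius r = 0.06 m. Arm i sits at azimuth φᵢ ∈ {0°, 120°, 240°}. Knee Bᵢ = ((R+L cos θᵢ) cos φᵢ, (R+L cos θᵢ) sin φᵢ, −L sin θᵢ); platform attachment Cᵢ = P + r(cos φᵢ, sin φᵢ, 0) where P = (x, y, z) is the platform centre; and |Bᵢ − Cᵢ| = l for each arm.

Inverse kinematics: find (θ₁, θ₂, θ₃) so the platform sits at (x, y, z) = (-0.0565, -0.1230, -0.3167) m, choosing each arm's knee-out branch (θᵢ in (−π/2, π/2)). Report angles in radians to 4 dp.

arm 1 (φ=0.0°): x'=-0.0565, y'=-0.1230
  e−x'=0.1165;  (l²−L²−(e−x')²−y'²−z²)/2L = -0.0575
  γ=atan2(-0.3167,0.1165)=-1.2183;  ψ=arccos(-0.1704)=1.7420;  θ1=γ+ψ≈0.5237
φ2=120.0° → target in arm frame (-0.0783, 0.1104)
  A cos θ + B sin θ = C:  0.1383·cos θ + -0.3167·sin θ = -0.0684
  √(A²+B²)=0.3456;  θ2 = -1.1591+1.7700 ≈ 0.6109
rotate P by −φ3: (0.1348, 0.0126, -0.3167)
  A cos θ + B sin θ = C:  -0.0748·cos θ + -0.3167·sin θ = 0.0381
  γ=atan2(-0.3167,-0.0748)=-1.8026;  ψ=arccos(0.1172)=1.4533;  θ3=γ+ψ≈-0.3493

θ₁ = 0.5237, θ₂ = 0.6109, θ₃ = -0.3493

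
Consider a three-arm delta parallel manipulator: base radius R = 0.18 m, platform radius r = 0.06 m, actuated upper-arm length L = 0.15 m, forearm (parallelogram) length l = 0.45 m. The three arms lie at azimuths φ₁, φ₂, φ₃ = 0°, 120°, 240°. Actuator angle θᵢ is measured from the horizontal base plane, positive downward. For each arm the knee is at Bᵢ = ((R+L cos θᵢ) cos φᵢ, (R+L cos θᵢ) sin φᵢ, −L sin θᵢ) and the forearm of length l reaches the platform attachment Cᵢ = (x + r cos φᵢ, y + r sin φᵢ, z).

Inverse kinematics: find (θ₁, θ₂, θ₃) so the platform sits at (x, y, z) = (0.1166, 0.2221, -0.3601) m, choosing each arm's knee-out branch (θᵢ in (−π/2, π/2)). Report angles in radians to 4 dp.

θ₁ = 0.0003, θ₂ = -0.0869, θ₃ = 1.3968

arm 1 (φ=0.0°): x'=0.1166, y'=0.2221
  e−x'=0.0034;  (l²−L²−(e−x')²−y'²−z²)/2L = 0.0033
  θ1 = atan2(B,A) + arccos(C/0.3601) = 0.0003
arm 2 (φ=120.0°): x'=0.1340, y'=-0.2120
  A cos θ + B sin θ = C:  -0.0140·cos θ + -0.3601·sin θ = 0.0172
  θ2 = atan2(B,A) + arccos(C/0.3604) = -0.0869
φ3=240.0° → target in arm frame (-0.2506, -0.0101)
  A=0.3706, B=-0.3601, C=(l²−L²−A²−y'²−z²)/(2L)=-0.2905
  √(A²+B²)=0.5168;  θ3 = -0.7710+2.1678 ≈ 1.3968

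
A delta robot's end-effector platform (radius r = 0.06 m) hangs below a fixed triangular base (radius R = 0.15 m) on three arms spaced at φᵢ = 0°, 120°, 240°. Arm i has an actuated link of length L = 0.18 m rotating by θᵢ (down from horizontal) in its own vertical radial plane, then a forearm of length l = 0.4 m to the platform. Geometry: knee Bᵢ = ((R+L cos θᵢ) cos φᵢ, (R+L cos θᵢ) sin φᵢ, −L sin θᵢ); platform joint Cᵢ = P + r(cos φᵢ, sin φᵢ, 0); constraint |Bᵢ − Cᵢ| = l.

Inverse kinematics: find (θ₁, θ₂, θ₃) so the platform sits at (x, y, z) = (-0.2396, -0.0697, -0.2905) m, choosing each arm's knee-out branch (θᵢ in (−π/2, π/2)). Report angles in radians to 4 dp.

θ₁ = 1.3088, θ₂ = 0.2620, θ₃ = -0.3491

rotate P by −φ1: (-0.2396, -0.0697, -0.2905)
  A cos θ + B sin θ = C:  0.3296·cos θ + -0.2905·sin θ = -0.1952
  √(A²+B²)=0.4393;  θ1 = -0.7224+2.0313 ≈ 1.3088
rotate P by −φ2: (0.0594, 0.2423, -0.2905)
  A=0.0306, B=-0.2905, C=(l²−L²−A²−y'²−z²)/(2L)=-0.0457
  √(A²+B²)=0.2921;  θ2 = -1.4660+1.7279 ≈ 0.2620
rotate P by −φ3: (0.1802, -0.1726, -0.2905)
  e−x'=-0.0902;  (l²−L²−(e−x')²−y'²−z²)/2L = 0.0146
  γ=atan2(-0.2905,-0.0902)=-1.8717;  ψ=arccos(0.0482)=1.5226;  θ3=γ+ψ≈-0.3491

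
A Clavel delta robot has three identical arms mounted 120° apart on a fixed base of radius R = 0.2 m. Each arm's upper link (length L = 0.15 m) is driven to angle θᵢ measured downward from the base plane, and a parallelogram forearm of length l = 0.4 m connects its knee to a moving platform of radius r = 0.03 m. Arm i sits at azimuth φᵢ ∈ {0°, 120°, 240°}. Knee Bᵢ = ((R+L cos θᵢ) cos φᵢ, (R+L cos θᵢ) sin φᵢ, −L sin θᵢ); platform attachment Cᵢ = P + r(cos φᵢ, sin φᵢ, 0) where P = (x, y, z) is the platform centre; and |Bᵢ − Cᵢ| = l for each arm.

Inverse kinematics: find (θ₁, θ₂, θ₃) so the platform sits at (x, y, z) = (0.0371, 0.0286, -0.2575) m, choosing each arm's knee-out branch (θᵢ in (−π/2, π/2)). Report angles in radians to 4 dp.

θ₁ = -0.1750, θ₂ = 0.0873, θ₃ = 0.4361

φ1=0.0° → target in arm frame (0.0371, 0.0286)
  A=0.1329, B=-0.2575, C=(l²−L²−A²−y'²−z²)/(2L)=0.1757
  γ=atan2(-0.2575,0.1329)=-1.0943;  ψ=arccos(0.6064)=0.9193;  θ1=γ+ψ≈-0.1750
rotate P by −φ2: (0.0062, -0.0464, -0.2575)
  e−x'=0.1638;  (l²−L²−(e−x')²−y'²−z²)/2L = 0.1407
  γ=atan2(-0.2575,0.1638)=-1.0043;  ψ=arccos(0.4611)=1.0916;  θ2=γ+ψ≈0.0873
arm 3 (φ=240.0°): x'=-0.0433, y'=0.0178
  A cos θ + B sin θ = C:  0.2133·cos θ + -0.2575·sin θ = 0.0846
  θ3 = atan2(B,A) + arccos(C/0.3344) = 0.4361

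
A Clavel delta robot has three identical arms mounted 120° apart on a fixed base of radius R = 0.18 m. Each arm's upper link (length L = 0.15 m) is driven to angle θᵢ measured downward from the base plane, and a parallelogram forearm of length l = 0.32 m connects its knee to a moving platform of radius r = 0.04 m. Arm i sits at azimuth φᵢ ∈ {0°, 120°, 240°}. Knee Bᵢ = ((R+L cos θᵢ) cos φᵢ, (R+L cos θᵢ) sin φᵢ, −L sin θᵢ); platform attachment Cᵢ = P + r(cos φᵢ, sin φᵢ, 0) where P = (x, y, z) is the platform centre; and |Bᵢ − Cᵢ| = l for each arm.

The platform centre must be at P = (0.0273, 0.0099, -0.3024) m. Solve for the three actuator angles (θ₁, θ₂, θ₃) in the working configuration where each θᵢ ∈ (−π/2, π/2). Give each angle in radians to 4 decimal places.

θ₁ = 0.6109, θ₂ = 0.7858, θ₃ = 0.8727

rotate P by −φ1: (0.0273, 0.0099, -0.3024)
  e−x'=0.1127;  (l²−L²−(e−x')²−y'²−z²)/2L = -0.0812
  θ1 = atan2(B,A) + arccos(C/0.3227) = 0.6109
φ2=120.0° → target in arm frame (-0.0051, -0.0286)
  A cos θ + B sin θ = C:  0.1451·cos θ + -0.3024·sin θ = -0.1114
  √(A²+B²)=0.3354;  θ2 = -1.1235+1.9093 ≈ 0.7858
rotate P by −φ3: (-0.0222, 0.0187, -0.3024)
  e−x'=0.1622;  (l²−L²−(e−x')²−y'²−z²)/2L = -0.1274
  γ=atan2(-0.3024,0.1622)=-1.0784;  ψ=arccos(-0.3712)=1.9511;  θ3=γ+ψ≈0.8727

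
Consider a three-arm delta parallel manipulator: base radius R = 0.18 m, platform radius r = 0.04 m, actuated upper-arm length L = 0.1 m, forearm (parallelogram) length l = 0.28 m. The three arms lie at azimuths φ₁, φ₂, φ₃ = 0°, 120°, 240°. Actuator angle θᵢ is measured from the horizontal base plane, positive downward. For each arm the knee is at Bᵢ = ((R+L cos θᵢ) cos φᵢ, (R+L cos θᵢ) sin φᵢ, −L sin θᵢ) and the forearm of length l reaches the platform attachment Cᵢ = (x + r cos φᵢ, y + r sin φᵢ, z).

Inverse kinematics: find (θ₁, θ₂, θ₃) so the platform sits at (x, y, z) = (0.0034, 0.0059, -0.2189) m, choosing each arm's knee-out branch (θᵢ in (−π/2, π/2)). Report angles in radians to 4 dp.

φ1=0.0° → target in arm frame (0.0034, 0.0059)
  A=0.1366, B=-0.2189, C=(l²−L²−A²−y'²−z²)/(2L)=0.0089
  γ=atan2(-0.2189,0.1366)=-1.0129;  ψ=arccos(0.0347)=1.5361;  θ1=γ+ψ≈0.5232
arm 2 (φ=120.0°): x'=0.0034, y'=-0.0059
  e−x'=0.1366;  (l²−L²−(e−x')²−y'²−z²)/2L = 0.0090
  θ2 = atan2(B,A) + arccos(C/0.2580) = 0.5232
arm 3 (φ=240.0°): x'=-0.0068, y'=0.0000
  e−x'=0.1468;  (l²−L²−(e−x')²−y'²−z²)/2L = -0.0054
  √(A²+B²)=0.2636;  θ3 = -0.9800+1.5911 ≈ 0.6111

θ₁ = 0.5232, θ₂ = 0.5232, θ₃ = 0.6111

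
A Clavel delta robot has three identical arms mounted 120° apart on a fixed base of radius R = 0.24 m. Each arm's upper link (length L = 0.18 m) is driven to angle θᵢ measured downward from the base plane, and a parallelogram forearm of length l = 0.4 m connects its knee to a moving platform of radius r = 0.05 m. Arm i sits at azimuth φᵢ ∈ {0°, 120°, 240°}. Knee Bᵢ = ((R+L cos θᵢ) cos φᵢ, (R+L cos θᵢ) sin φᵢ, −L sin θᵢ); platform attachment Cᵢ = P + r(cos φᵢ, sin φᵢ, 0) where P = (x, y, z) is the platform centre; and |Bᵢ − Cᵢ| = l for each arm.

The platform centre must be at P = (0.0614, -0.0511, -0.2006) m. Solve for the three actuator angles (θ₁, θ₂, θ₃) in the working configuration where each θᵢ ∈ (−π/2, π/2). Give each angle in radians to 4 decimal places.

θ₁ = -0.3492, θ₂ = 0.7853, θ₃ = 0.1744

φ1=0.0° → target in arm frame (0.0614, -0.0511)
  e−x'=0.1286;  (l²−L²−(e−x')²−y'²−z²)/2L = 0.1895
  √(A²+B²)=0.2383;  θ1 = -1.0007+0.6515 ≈ -0.3492
arm 2 (φ=120.0°): x'=-0.0750, y'=-0.0276
  A cos θ + B sin θ = C:  0.2650·cos θ + -0.2006·sin θ = 0.0455
  √(A²+B²)=0.3323;  θ2 = -0.6480+1.4333 ≈ 0.7853
arm 3 (φ=240.0°): x'=0.0136, y'=0.0787
  A cos θ + B sin θ = C:  0.1764·cos θ + -0.2006·sin θ = 0.1390
  θ3 = atan2(B,A) + arccos(C/0.2672) = 0.1744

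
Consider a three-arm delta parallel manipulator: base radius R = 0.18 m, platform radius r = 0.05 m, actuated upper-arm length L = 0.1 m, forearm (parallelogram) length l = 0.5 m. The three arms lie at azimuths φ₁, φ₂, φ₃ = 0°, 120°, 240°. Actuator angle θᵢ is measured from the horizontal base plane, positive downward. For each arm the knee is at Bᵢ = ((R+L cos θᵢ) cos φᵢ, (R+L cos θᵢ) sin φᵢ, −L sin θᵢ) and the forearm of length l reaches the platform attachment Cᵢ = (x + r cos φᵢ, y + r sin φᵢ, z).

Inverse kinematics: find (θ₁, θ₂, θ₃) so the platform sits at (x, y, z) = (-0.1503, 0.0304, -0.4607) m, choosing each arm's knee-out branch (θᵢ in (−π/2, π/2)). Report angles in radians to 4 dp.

arm 1 (φ=0.0°): x'=-0.1503, y'=0.0304
  A=0.2803, B=-0.4607, C=(l²−L²−A²−y'²−z²)/(2L)=-0.2587
  √(A²+B²)=0.5393;  θ1 = -1.0242+2.0711 ≈ 1.0469
φ2=120.0° → target in arm frame (0.1015, 0.1150)
  e−x'=0.0285;  (l²−L²−(e−x')²−y'²−z²)/2L = 0.0686
  γ=atan2(-0.4607,0.0285)=-1.5090;  ψ=arccos(0.1487)=1.4216;  θ2=γ+ψ≈-0.0874
rotate P by −φ3: (0.0488, -0.1454, -0.4607)
  A=0.0812, B=-0.4607, C=(l²−L²−A²−y'²−z²)/(2L)=0.0002
  θ3 = atan2(B,A) + arccos(C/0.4678) = 0.1740

θ₁ = 1.0469, θ₂ = -0.0874, θ₃ = 0.1740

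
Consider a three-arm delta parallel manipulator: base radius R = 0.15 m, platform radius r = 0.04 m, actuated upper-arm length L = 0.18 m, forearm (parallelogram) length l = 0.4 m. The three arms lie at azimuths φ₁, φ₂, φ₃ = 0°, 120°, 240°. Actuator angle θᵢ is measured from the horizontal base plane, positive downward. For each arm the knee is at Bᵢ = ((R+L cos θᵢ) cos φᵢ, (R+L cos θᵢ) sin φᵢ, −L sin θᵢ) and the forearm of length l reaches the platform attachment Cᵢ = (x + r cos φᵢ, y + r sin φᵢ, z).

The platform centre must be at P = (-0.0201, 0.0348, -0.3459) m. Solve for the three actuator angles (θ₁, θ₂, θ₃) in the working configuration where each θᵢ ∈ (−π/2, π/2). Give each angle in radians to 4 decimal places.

θ₁ = 0.4364, θ₂ = 0.1749, θ₃ = 0.4363

arm 1 (φ=0.0°): x'=-0.0201, y'=0.0348
  A=0.1301, B=-0.3459, C=(l²−L²−A²−y'²−z²)/(2L)=-0.0283
  θ1 = atan2(B,A) + arccos(C/0.3696) = 0.4364
arm 2 (φ=120.0°): x'=0.0402, y'=0.0000
  A cos θ + B sin θ = C:  0.0698·cos θ + -0.3459·sin θ = 0.0086
  γ=atan2(-0.3459,0.0698)=-1.3716;  ψ=arccos(0.0242)=1.5466;  θ2=γ+ψ≈0.1749
arm 3 (φ=240.0°): x'=-0.0201, y'=-0.0348
  e−x'=0.1301;  (l²−L²−(e−x')²−y'²−z²)/2L = -0.0283
  γ=atan2(-0.3459,0.1301)=-1.2111;  ψ=arccos(-0.0765)=1.6474;  θ3=γ+ψ≈0.4363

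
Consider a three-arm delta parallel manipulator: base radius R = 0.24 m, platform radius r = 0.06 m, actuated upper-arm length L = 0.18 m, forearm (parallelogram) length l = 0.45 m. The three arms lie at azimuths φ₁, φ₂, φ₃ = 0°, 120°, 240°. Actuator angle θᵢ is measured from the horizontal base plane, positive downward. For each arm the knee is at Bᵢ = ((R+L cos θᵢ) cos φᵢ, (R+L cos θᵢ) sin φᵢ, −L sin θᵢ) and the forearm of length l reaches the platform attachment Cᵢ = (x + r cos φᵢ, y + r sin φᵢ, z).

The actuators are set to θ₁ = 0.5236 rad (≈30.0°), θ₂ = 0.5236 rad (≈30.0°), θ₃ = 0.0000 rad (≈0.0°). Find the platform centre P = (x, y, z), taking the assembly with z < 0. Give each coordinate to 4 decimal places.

arm 1 at φ=0.0°: (R−r)+L cos θ1 = 0.3359;  O1 = (0.3359, 0.0000, -0.0900)
O2 = (0.3359·cos120.0°, 0.3359·sin120.0°, -0.0900) = (-0.1679, 0.2909, -0.0900)
O3 = (0.3600·cos240.0°, 0.3600·sin240.0°, 0.0000) = (-0.1800, -0.3118, 0.0000)
|O₂|²−|O₁|² = 0.0000;  |O₃|²−|O₁|² = 0.0087
linear system: -1.0077x+0.5818y = 0.0000−0.0000z; -1.0318x+-0.6235y = 0.0087−0.1800z
det = 1.2286;  x = -0.0041+0.0852z,  y = -0.0071+0.1476z
sphere 1 gives Az²+Bz+C=0 with A=1.0291, B=0.1199, C=-0.0788;  B²−4AC=0.3385;  roots -0.3410, 0.2244;  negative root z = -0.3410
x = -0.0332, y = -0.0575

(-0.0332, -0.0575, -0.3410)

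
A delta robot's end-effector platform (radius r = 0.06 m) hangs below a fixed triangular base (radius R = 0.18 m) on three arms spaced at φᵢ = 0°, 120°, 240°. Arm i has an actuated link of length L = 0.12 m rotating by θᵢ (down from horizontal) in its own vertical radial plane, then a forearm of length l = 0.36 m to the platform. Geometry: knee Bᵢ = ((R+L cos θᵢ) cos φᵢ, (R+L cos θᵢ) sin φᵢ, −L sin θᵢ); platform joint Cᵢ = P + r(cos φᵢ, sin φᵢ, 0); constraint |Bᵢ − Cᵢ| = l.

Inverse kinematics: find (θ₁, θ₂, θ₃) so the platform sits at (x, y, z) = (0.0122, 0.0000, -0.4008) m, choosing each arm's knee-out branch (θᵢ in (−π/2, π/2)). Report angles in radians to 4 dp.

θ₁ = 0.8727, θ₂ = 0.9601, θ₃ = 0.9601

φ1=0.0° → target in arm frame (0.0122, 0.0000)
  e−x'=0.1078;  (l²−L²−(e−x')²−y'²−z²)/2L = -0.2378
  θ1 = atan2(B,A) + arccos(C/0.4150) = 0.8727
arm 2 (φ=120.0°): x'=-0.0061, y'=-0.0106
  A cos θ + B sin θ = C:  0.1261·cos θ + -0.4008·sin θ = -0.2561
  θ2 = atan2(B,A) + arccos(C/0.4202) = 0.9601
φ3=240.0° → target in arm frame (-0.0061, 0.0106)
  A cos θ + B sin θ = C:  0.1261·cos θ + -0.4008·sin θ = -0.2561
  γ=atan2(-0.4008,0.1261)=-1.2660;  ψ=arccos(-0.6094)=2.2261;  θ3=γ+ψ≈0.9601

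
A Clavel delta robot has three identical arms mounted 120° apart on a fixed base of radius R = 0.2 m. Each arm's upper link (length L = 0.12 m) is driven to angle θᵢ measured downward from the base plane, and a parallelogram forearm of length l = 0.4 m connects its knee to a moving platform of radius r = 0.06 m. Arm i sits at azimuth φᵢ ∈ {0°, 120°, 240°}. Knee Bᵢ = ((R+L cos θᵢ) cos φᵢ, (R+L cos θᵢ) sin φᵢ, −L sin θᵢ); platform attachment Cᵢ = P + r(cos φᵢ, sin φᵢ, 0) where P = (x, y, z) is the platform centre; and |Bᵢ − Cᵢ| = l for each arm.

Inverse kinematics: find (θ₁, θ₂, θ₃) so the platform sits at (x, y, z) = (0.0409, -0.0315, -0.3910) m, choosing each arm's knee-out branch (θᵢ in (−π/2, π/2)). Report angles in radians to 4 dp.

θ₁ = 0.4362, θ₂ = 0.8725, θ₃ = 0.6108

rotate P by −φ1: (0.0409, -0.0315, -0.3910)
  e−x'=0.0991;  (l²−L²−(e−x')²−y'²−z²)/2L = -0.0754
  θ1 = atan2(B,A) + arccos(C/0.4034) = 0.4362
arm 2 (φ=120.0°): x'=-0.0477, y'=-0.0197
  A cos θ + B sin θ = C:  0.1877·cos θ + -0.3910·sin θ = -0.1788
  √(A²+B²)=0.4337;  θ2 = -1.1232+1.9957 ≈ 0.8725
arm 3 (φ=240.0°): x'=0.0068, y'=0.0512
  e−x'=0.1332;  (l²−L²−(e−x')²−y'²−z²)/2L = -0.1151
  θ3 = atan2(B,A) + arccos(C/0.4131) = 0.6108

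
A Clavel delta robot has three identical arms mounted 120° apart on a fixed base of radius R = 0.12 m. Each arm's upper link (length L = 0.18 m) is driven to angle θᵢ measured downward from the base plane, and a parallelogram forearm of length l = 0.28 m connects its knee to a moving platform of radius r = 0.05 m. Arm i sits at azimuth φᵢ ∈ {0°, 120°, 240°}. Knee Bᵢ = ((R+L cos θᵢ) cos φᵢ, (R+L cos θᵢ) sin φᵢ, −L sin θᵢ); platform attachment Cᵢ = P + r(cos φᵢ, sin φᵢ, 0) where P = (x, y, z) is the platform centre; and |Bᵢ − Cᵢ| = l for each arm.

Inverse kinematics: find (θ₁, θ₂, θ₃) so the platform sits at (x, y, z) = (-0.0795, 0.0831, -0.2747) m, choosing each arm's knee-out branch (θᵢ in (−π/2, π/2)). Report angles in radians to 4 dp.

arm 1 (φ=0.0°): x'=-0.0795, y'=0.0831
  e−x'=0.1495;  (l²−L²−(e−x')²−y'²−z²)/2L = -0.1631
  θ1 = atan2(B,A) + arccos(C/0.3127) = 1.0470
arm 2 (φ=120.0°): x'=0.1117, y'=0.0273
  A=-0.0417, B=-0.2747, C=(l²−L²−A²−y'²−z²)/(2L)=-0.0887
  γ=atan2(-0.2747,-0.0417)=-1.7215;  ψ=arccos(-0.3194)=1.8959;  θ2=γ+ψ≈0.1744
rotate P by −φ3: (-0.0322, -0.1104, -0.2747)
  e−x'=0.1022;  (l²−L²−(e−x')²−y'²−z²)/2L = -0.1447
  θ3 = atan2(B,A) + arccos(C/0.2931) = 0.8726

θ₁ = 1.0470, θ₂ = 0.1744, θ₃ = 0.8726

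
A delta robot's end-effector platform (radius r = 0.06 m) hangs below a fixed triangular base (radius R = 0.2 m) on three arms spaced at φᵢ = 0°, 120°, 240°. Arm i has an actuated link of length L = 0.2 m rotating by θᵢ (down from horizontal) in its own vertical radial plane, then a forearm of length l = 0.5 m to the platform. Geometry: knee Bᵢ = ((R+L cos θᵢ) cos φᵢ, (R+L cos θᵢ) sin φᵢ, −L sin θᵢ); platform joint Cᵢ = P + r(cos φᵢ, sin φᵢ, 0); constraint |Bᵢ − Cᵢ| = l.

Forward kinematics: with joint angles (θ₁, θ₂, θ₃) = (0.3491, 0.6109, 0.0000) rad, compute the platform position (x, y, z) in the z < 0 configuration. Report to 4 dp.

(-0.0049, -0.0971, -0.4287)

arm 1 at φ=0.0°: (R−r)+L cos θ1 = 0.3279;  S1 = (0.3279, 0.0000, -0.0684)
S2 = (0.3038·cos120.0°, 0.3038·sin120.0°, -0.1147) = (-0.1519, 0.2631, -0.1147)
S3 = (0.3400·cos240.0°, 0.3400·sin240.0°, 0.0000) = (-0.1700, -0.2944, 0.0000)
eliminate P² terms by subtracting sphere 1 from 2 and 3
[-0.9597 0.5262 -0.0926]·P = -0.0068;  [-0.9959 -0.5889 0.1368]·P = 0.0034
det = 1.0892;  x = 0.0020+0.0160z,  y = -0.0091+0.2052z
sphere 1 gives Az²+Bz+C=0 with A=1.0424, B=0.1226, C=-0.1390;  B²−4AC=0.5947;  roots -0.4287, 0.3111;  negative root z = -0.4287
x = -0.0049, y = -0.0971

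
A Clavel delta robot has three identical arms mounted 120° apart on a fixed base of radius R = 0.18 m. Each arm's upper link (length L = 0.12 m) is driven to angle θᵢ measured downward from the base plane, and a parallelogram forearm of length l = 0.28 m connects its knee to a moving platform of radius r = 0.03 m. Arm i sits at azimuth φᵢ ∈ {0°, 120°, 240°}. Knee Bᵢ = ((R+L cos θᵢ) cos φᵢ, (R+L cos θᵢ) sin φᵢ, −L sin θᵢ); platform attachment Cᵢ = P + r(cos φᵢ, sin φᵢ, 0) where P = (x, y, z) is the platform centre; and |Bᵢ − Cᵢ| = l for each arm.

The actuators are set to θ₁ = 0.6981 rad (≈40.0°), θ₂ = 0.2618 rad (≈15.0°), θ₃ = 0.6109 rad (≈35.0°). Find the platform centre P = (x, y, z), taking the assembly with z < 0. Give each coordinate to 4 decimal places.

(-0.0187, 0.0206, -0.1773)

φ1=0.0°: virtual centre (0.2419, 0.0000, -0.0771), radius l
φ2=120.0°: virtual centre (-0.1330, 0.2303, -0.0311), radius l
φ3=240.0°: virtual centre (-0.1241, -0.2150, -0.0688), radius l
|centre ₂|²−|centre ₁|² = 0.0072;  |centre ₃|²−|centre ₁|² = 0.0019
[-0.7498 0.4606 0.0921]·P = 0.0072;  [-0.7322 -0.4301 0.0166]·P = 0.0019
Cramer: x(z) = -0.0060+0.0717z;  y(z) = 0.0058-0.0834z
quadratic in z: (1.0121)z²+(0.1178)z+(-0.0109)=0, √Δ=0.2411 → z ∈ {-0.1773, 0.0609}; z = -0.1773 (taking z<0)
x = -0.0187, y = 0.0206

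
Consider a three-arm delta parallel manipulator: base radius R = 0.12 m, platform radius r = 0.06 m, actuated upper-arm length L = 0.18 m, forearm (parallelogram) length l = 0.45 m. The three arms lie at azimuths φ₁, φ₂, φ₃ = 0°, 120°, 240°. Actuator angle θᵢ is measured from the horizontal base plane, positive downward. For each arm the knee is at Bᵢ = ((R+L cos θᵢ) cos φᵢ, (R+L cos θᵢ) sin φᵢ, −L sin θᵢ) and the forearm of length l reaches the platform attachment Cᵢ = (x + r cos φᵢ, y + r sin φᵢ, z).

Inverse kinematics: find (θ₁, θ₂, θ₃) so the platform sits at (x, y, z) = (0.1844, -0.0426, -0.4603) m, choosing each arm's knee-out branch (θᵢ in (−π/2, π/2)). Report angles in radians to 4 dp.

θ₁ = 0.0873, θ₂ = 0.9599, θ₃ = 0.7855

rotate P by −φ1: (0.1844, -0.0426, -0.4603)
  e−x'=-0.1244;  (l²−L²−(e−x')²−y'²−z²)/2L = -0.1641
  γ=atan2(-0.4603,-0.1244)=-1.8347;  ψ=arccos(-0.3441)=1.9221;  θ1=γ+ψ≈0.0873
arm 2 (φ=120.0°): x'=-0.1291, y'=-0.1384
  e−x'=0.1891;  (l²−L²−(e−x')²−y'²−z²)/2L = -0.2686
  θ2 = atan2(B,A) + arccos(C/0.4976) = 0.9599
φ3=240.0° → target in arm frame (-0.0553, 0.1810)
  e−x'=0.1153;  (l²−L²−(e−x')²−y'²−z²)/2L = -0.2440
  √(A²+B²)=0.4745;  θ3 = -1.3253+2.1108 ≈ 0.7855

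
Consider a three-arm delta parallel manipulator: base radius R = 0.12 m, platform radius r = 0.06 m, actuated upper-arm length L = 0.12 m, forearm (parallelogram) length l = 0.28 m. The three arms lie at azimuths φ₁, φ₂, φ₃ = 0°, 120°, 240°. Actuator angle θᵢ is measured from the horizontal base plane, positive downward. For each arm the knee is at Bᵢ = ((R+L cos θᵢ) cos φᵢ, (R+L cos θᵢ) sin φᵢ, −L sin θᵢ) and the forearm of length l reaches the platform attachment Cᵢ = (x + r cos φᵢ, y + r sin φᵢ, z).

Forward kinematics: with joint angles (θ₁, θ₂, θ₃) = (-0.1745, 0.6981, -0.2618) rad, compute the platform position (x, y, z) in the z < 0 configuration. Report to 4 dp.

arm 1 at φ=0.0°: e+L cos θ1 = 0.1782;  O1 = (0.1782, 0.0000, 0.0208)
arm 2 at φ=120.0°: e+L cos θ2 = 0.1519;  O2 = (-0.0760, 0.1316, -0.0771)
φ3=240.0°: virtual centre (-0.0880, -0.1523, 0.0311), radius l
|O₂|²−|O₁|² = -0.0031;  |O₃|²−|O₁|² = -0.0003
plane₁₂: -0.5083x+0.2631y+-0.1959z = -0.0031
det = 0.2949;  x = 0.0035+-0.1842z,  y = -0.0052+0.3888z
sphere 1 gives Az²+Bz+C=0 with A=1.1851, B=0.0186, C=-0.0474;  B²−4AC=0.2252;  roots -0.2081, 0.1923;  negative root z = -0.2081
x = 0.0418, y = -0.0861

(0.0418, -0.0861, -0.2081)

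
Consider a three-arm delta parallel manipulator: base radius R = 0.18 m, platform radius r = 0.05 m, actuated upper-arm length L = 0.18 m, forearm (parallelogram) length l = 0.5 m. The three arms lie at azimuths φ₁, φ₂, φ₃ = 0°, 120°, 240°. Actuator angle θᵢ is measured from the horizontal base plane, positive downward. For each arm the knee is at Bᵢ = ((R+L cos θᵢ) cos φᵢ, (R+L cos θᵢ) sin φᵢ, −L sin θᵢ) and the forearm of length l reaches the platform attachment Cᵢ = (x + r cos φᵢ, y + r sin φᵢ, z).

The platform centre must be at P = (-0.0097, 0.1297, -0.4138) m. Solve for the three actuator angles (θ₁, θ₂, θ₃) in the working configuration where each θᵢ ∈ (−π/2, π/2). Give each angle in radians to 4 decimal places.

φ1=0.0° → target in arm frame (-0.0097, 0.1297)
  A=0.1397, B=-0.4138, C=(l²−L²−A²−y'²−z²)/(2L)=0.0279
  γ=atan2(-0.4138,0.1397)=-1.2452;  ψ=arccos(0.0638)=1.5070;  θ1=γ+ψ≈0.2617
rotate P by −φ2: (0.1172, -0.0564, -0.4138)
  A cos θ + B sin θ = C:  0.0128·cos θ + -0.4138·sin θ = 0.1195
  γ=atan2(-0.4138,0.0128)=-1.5398;  ψ=arccos(0.2886)=1.2780;  θ2=γ+ψ≈-0.2618
φ3=240.0° → target in arm frame (-0.1075, -0.0733)
  e−x'=0.2375;  (l²−L²−(e−x')²−y'²−z²)/2L = -0.0427
  √(A²+B²)=0.4771;  θ3 = -1.0498+1.6605 ≈ 0.6107

θ₁ = 0.2617, θ₂ = -0.2618, θ₃ = 0.6107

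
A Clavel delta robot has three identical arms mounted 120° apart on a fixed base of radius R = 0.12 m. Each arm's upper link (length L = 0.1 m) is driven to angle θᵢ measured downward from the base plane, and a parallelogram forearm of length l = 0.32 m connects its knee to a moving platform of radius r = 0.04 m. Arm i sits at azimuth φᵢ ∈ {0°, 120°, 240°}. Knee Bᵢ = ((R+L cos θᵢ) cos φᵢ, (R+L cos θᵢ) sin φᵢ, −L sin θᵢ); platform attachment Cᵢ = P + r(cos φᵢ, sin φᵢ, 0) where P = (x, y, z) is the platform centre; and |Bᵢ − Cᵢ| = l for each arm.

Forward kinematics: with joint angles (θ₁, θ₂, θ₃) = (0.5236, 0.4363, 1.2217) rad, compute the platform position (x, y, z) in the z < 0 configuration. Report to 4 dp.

(0.0428, 0.0924, -0.3302)

centre 1 = (0.1666·cos0.0°, 0.1666·sin0.0°, -0.0500) = (0.1666, 0.0000, -0.0500)
arm 2 at φ=120.0°: e+L cos θ2 = 0.1706;  centre 2 = (-0.0853, 0.1478, -0.0423)
φ3=240.0°: virtual centre (-0.0571, -0.0989, -0.0940), radius l
|centre ₂|²−|centre ₁|² = 0.0006;  |centre ₃|²−|centre ₁|² = -0.0084
[-0.5038 0.2955 0.0155]·P = 0.0006;  [-0.4474 -0.1978 -0.0879]·P = -0.0084
Cramer: x(z) = 0.0101-0.0989z;  y(z) = 0.0195-0.2209z
quadratic in z: (1.0586)z²+(0.1223)z+(-0.0750)=0, √Δ=0.5768 → z ∈ {-0.3302, 0.2147}; z = -0.3302 (taking z<0)
x = 0.0428, y = 0.0924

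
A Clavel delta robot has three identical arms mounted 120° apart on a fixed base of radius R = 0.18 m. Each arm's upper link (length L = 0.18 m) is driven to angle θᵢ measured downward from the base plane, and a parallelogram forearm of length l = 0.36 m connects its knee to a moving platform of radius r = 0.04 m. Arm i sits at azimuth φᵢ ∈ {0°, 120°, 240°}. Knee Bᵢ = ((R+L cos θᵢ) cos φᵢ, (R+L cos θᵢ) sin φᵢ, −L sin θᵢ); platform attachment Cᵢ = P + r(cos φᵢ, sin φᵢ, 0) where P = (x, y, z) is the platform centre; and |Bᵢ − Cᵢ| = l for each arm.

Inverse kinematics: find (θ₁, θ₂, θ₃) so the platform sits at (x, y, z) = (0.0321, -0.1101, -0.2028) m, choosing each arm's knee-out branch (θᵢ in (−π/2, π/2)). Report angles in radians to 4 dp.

φ1=0.0° → target in arm frame (0.0321, -0.1101)
  A cos θ + B sin θ = C:  0.1079·cos θ + -0.2028·sin θ = 0.0897
  θ1 = atan2(B,A) + arccos(C/0.2297) = 0.0876
φ2=120.0° → target in arm frame (-0.1114, 0.0273)
  A cos θ + B sin θ = C:  0.2514·cos θ + -0.2028·sin θ = -0.0219
  θ2 = atan2(B,A) + arccos(C/0.3230) = 0.9597
φ3=240.0° → target in arm frame (0.0793, 0.0828)
  A=0.0607, B=-0.2028, C=(l²−L²−A²−y'²−z²)/(2L)=0.1265
  θ3 = atan2(B,A) + arccos(C/0.2117) = -0.3494

θ₁ = 0.0876, θ₂ = 0.9597, θ₃ = -0.3494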